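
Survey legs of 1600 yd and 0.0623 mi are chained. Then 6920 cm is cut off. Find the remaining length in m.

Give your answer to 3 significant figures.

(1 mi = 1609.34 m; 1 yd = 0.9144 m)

1490 m

1600 yd × 0.9144 → 1463.04 m
0.0623 mi × 1609.34 → 100.262 m
6920 cm × 0.01 → 69.2 m
Result: 1463.04 + 100.262 − 69.2 = 1494.1 m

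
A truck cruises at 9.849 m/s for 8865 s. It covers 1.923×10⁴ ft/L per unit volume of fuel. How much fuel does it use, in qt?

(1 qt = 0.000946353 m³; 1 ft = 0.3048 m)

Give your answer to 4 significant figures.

15.74 qt

d = v × t = 9.849 × 8865 = 87311.4 m
1.923×10⁴ ft/L → 5.8613×10⁶ m/m³
V = d / (distance per unit fuel) = 87311.4 / 5.8613×10⁶ = 0.0148963 m³
In qt: 0.0148963 / 0.000946353 = 15.7407 qt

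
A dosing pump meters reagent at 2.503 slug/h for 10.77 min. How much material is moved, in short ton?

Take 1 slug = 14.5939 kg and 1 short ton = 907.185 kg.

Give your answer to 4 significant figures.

2.503 slug/h → 0.0101468 kg/s
10.77 min → 646.2 s
m = ṁ × t = 0.0101468 × 646.2 = 6.55686 kg
In short ton: 6.55686 / 907.185 = 0.0072277 short ton

0.007228 short ton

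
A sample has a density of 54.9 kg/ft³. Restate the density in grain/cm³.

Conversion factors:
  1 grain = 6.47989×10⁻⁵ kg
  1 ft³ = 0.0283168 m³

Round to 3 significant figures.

54.9 kg/ft³ ÷ 0.0283168 m³/ft³ = 1938.78 kg/m³
1938.78 kg/m³ ÷ 6.47989×10⁻⁵ kg/grain × 10⁻⁶ m³/cm³ = 29.92 grain/cm³

29.9 grain/cm³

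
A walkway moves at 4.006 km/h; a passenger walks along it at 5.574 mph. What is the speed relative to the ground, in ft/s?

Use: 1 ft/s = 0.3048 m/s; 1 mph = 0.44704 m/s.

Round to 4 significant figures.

4.006 km/h × (1/3.6) = 1.11278 m/s
5.574 mph × 0.44704 = 2.4918 m/s
Sum: 1.11278 + 2.4918 = 3.60458 m/s
In ft/s: 3.60458 / 0.3048 = 11.826 ft/s

11.83 ft/s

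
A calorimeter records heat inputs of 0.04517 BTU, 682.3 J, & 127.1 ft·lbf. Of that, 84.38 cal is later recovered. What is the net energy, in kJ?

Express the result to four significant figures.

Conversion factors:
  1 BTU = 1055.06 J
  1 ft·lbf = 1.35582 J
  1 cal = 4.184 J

0.04517 BTU × 1055.06 = 47.6571 J
682.3 J (already J)
127.1 ft·lbf × 1.35582 = 172.325 J
84.38 cal × 4.184 = 353.046 J
Net: 47.6571 + 682.3 + 172.325 − 353.046 = 549.236 J
In kJ: 549.236 / 1000 = 0.549236 kJ

0.5492 kJ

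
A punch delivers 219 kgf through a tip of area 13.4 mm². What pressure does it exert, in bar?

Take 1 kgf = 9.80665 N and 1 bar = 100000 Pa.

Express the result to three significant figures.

219 kgf × 9.80665 = 2147.66 N
13.4 mm² × 10⁻⁶ = 1.34×10⁻⁵ m²
P = F / A = 2147.66 N / 1.34×10⁻⁵ m² = 1.60273×10⁸ Pa
1.60273×10⁸ Pa ÷ (100000 Pa/bar) = 1602.73 bar

1600 bar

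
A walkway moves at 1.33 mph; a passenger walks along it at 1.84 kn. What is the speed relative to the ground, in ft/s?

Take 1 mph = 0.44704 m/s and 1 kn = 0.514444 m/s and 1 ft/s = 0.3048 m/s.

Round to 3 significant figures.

1.33 mph × 0.44704 → 0.594563 m/s
1.84 kn × 0.514444 → 0.946577 m/s
Sum: 0.594563 + 0.946577 = 1.54114 m/s
In ft/s: 1.54114 / 0.3048 = 5.05623 ft/s

5.06 ft/s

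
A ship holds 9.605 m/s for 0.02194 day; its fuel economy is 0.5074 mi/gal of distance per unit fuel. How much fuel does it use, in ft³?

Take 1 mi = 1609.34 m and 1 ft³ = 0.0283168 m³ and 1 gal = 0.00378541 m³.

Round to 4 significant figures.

0.02194 day → 1895.62 s
d = v × t = 9.605 × 1895.62 = 18207.4 m
0.5074 mi/gal → 215717 m/m³
V = d / (distance per unit fuel) = 18207.4 / 215717 = 0.0844041 m³
In ft³: 0.0844041 / 0.0283168 = 2.98071 ft³

2.981 ft³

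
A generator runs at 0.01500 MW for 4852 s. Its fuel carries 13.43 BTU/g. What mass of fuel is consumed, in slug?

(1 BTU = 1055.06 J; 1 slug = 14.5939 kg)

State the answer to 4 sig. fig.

0.01500 MW → 15000 W
E = P × t = 15000 × 4852 = 7.278×10⁷ J
13.43 BTU/g → 1.41695×10⁷ J/kg
m = E / e_s = 7.278×10⁷ / 1.41695×10⁷ = 5.13638 kg
In slug: 5.13638 / 14.5939 = 0.351954 slug

0.3520 slug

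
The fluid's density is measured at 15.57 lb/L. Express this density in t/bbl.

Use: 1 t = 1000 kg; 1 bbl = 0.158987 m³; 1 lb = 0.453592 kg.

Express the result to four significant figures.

15.57 lb/L × 0.453592 kg/lb ÷ 0.001 m³/L = 7062.43 kg/m³
7062.43 kg/m³ ÷ 1000 kg/t × 0.158987 m³/bbl = 1.12283 t/bbl

1.123 t/bbl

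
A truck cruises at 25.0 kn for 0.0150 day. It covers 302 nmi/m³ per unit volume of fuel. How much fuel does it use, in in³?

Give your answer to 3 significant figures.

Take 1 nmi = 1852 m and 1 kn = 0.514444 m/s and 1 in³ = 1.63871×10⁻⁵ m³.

25.0 kn → 12.8611 m/s
0.0150 day → 1296 s
d = v × t = 12.8611 × 1296 = 16668 m
302 nmi/m³ → 559304 m/m³
V = d / (distance per unit fuel) = 16668 / 559304 = 0.0298013 m³
In in³: 0.0298013 / 1.63871×10⁻⁵ = 1818.58 in³

1820 in³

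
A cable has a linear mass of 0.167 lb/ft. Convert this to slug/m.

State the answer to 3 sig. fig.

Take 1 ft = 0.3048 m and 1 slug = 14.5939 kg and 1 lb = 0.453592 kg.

0.0170 slug/m

0.167 lb/ft × 0.453592 kg/lb ÷ 0.3048 m/ft = 0.248523 kg/m
0.248523 kg/m ÷ 14.5939 kg/slug = 0.0170292 slug/m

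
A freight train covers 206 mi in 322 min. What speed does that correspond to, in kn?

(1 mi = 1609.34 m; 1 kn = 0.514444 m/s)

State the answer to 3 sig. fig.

33.4 kn

206 mi × 1609.34 → 331524 m
322 min × 60 → 19320 s
v = d / t = 331524 m / 19320 s = 17.1596 m/s
17.1596 m/s ÷ (0.514444 m/s/kn) = 33.3556 kn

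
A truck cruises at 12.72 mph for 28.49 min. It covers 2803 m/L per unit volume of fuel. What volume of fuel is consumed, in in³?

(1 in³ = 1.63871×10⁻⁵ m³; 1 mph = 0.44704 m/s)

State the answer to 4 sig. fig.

12.72 mph → 5.68635 m/s
28.49 min → 1709.4 s
d = v × t = 5.68635 × 1709.4 = 9720.25 m
2803 m/L → 2.803×10⁶ m/m³
V = d / (distance per unit fuel) = 9720.25 / 2.803×10⁶ = 0.0034678 m³
In in³: 0.0034678 / 1.63871×10⁻⁵ = 211.618 in³

211.6 in³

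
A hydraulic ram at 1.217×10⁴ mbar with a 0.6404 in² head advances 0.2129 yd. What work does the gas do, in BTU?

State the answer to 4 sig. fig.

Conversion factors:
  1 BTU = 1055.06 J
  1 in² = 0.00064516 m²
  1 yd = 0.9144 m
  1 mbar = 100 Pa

1.217×10⁴ mbar → 1.217×10⁶ Pa
0.6404 in² → 4.1316×10⁻⁴ m²
F = P × A = 1.217×10⁶ × 4.1316×10⁻⁴ = 502.816 N
0.2129 yd → 0.194676 m
W = F × d = 502.816 × 0.194676 = 97.8862 J
In BTU: 97.8862 / 1055.06 = 0.0927779 BTU

0.09278 BTU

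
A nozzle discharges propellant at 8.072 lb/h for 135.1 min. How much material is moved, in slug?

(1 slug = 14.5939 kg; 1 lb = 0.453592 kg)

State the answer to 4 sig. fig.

0.5649 slug

8.072 lb/h → 0.00101705 kg/s
135.1 min → 8106 s
m = ṁ × t = 0.00101705 × 8106 = 8.24421 kg
In slug: 8.24421 / 14.5939 = 0.564908 slug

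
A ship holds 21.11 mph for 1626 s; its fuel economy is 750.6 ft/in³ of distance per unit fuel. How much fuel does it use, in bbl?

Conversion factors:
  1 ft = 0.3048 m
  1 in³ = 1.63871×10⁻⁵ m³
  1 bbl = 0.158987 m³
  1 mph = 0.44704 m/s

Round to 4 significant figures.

0.006913 bbl

21.11 mph → 9.43701 m/s
d = v × t = 9.43701 × 1626 = 15344.6 m
750.6 ft/in³ → 1.39612×10⁷ m/m³
V = d / (distance per unit fuel) = 15344.6 / 1.39612×10⁷ = 0.00109909 m³
In bbl: 0.00109909 / 0.158987 = 0.00691308 bbl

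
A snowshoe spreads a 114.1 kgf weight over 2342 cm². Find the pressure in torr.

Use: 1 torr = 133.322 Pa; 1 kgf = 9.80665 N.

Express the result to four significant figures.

35.84 torr

114.1 kgf × 9.80665 → 1118.94 N
2342 cm² × 0.0001 → 0.2342 m²
P = F / A = 1118.94 N / 0.2342 m² = 4777.71 Pa
4777.71 Pa ÷ (133.322 Pa/torr) = 35.8359 torr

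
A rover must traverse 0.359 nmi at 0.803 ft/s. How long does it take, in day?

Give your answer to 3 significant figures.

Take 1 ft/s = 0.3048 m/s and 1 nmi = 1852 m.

0.0314 day

0.359 nmi × 1852 → 664.868 m
0.803 ft/s × 0.3048 → 0.244754 m/s
t = d / v = 664.868 m / 0.244754 m/s = 2716.47 s
2716.47 s ÷ (86400 s/day) = 0.0314406 day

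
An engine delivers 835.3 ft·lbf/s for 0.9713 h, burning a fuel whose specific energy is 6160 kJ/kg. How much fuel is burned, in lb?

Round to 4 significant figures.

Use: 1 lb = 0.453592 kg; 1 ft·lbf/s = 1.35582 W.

835.3 ft·lbf/s → 1132.52 W
0.9713 h → 3496.68 s
E = P × t = 1132.52 × 3496.68 = 3.96006×10⁶ J
6160 kJ/kg → 6.16×10⁶ J/kg
m = E / e_s = 3.96006×10⁶ / 6.16×10⁶ = 0.642867 kg
In lb: 0.642867 / 0.453592 = 1.41728 lb

1.417 lb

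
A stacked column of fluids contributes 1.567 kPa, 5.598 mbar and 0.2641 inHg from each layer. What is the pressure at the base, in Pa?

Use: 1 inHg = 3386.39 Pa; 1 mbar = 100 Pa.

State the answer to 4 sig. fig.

3021 Pa

1.567 kPa × 1000 = 1567 Pa
5.598 mbar × 100 = 559.8 Pa
0.2641 inHg × 3386.39 = 894.346 Pa
Total: 1567 + 559.8 + 894.346 = 3021.15 Pa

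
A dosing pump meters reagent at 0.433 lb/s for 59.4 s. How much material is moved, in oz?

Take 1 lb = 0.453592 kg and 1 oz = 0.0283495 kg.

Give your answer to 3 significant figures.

0.433 lb/s → 0.196405 kg/s
m = ṁ × t = 0.196405 × 59.4 = 11.6665 kg
In oz: 11.6665 / 0.0283495 = 411.524 oz

412 oz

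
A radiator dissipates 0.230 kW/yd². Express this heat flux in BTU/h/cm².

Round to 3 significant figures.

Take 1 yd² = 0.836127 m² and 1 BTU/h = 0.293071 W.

0.0939 BTU/h/cm²

0.230 kW/yd² × 1000 W/kW ÷ 0.836127 m²/yd² = 275.078 W/m²
275.078 W/m² ÷ 0.293071 W/BTU/h × 0.0001 m²/cm² = 0.0938605 BTU/h/cm²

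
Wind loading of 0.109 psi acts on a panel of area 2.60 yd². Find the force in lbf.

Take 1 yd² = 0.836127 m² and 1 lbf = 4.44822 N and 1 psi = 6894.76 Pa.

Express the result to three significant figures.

367 lbf

0.109 psi × 6894.76 = 751.529 Pa
2.60 yd² × 0.836127 = 2.17393 m²
F = P × A = 751.529 Pa × 2.17393 m² = 1633.77 N
1633.77 N ÷ (4.44822 N/lbf) = 367.286 lbf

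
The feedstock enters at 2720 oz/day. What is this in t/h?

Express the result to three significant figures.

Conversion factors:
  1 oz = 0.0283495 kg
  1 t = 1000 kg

0.00321 t/h

2720 oz/day × 0.0283495 kg/oz ÷ 86400 s/day = 8.92484×10⁻⁴ kg/s
8.92484×10⁻⁴ kg/s ÷ 1000 kg/t × 3600 s/h = 0.00321294 t/h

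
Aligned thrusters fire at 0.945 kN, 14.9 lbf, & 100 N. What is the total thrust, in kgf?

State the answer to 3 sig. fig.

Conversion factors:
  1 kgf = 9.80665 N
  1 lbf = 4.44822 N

113 kgf

0.945 kN × 1000 → 945 N
14.9 lbf × 4.44822 → 66.2785 N
100 N (already N)
Total: 945 + 66.2785 + 100 = 1111.28 N
In kgf: 1111.28 / 9.80665 = 113.319 kgf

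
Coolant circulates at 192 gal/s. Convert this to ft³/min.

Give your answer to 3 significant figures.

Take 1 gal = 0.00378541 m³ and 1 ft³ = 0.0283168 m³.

1540 ft³/min

192 gal/s × 0.00378541 m³/gal = 0.726799 m³/s
0.726799 m³/s ÷ 0.0283168 m³/ft³ × 60 s/min = 1540 ft³/min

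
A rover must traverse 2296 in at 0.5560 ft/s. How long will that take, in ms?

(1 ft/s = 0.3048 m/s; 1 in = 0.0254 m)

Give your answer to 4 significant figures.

2296 in × 0.0254 → 58.3184 m
0.5560 ft/s × 0.3048 → 0.169469 m/s
t = d / v = 58.3184 m / 0.169469 m/s = 344.124 s
344.124 s ÷ (0.001 s/ms) = 344124 ms

3.441×10⁵ ms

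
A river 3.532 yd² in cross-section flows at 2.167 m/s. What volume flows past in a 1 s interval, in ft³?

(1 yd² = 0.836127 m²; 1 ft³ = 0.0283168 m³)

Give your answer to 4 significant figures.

3.532 yd² × 0.836127 = 2.9532 m²
V = v × A × t = 2.167 m/s × 2.9532 m² × 1 s = 6.39958 m³
6.39958 m³ ÷ (0.0283168 m³/ft³) = 225.999 ft³

226.0 ft³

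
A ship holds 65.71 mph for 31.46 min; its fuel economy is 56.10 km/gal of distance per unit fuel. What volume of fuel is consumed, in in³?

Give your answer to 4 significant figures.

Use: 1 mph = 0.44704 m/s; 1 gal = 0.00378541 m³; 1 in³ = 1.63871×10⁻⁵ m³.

65.71 mph → 29.375 m/s
31.46 min → 1887.6 s
d = v × t = 29.375 × 1887.6 = 55448.2 m
56.10 km/gal → 1.48201×10⁷ m/m³
V = d / (distance per unit fuel) = 55448.2 / 1.48201×10⁷ = 0.00374142 m³
In in³: 0.00374142 / 1.63871×10⁻⁵ = 228.315 in³

228.3 in³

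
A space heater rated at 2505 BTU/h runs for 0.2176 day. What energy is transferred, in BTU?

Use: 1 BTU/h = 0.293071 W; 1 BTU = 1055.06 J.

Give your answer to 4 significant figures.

1.308×10⁴ BTU

2505 BTU/h × 0.293071 = 734.143 W
0.2176 day × 86400 = 18800.6 s
E = P × t = 734.143 W × 18800.6 s = 1.38023×10⁷ J
1.38023×10⁷ J ÷ (1055.06 J/BTU) = 13082 BTU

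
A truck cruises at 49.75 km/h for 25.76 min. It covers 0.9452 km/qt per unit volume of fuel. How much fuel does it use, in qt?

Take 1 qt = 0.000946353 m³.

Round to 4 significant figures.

49.75 km/h → 13.8194 m/s
25.76 min → 1545.6 s
d = v × t = 13.8194 × 1545.6 = 21359.3 m
0.9452 km/qt → 998782 m/m³
V = d / (distance per unit fuel) = 21359.3 / 998782 = 0.0213853 m³
In qt: 0.0213853 / 0.000946353 = 22.5976 qt

22.60 qt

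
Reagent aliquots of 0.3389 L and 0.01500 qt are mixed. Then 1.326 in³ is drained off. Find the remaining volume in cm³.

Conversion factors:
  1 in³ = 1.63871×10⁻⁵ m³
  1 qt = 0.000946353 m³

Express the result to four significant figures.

0.3389 L × 0.001 → 3.389×10⁻⁴ m³
0.01500 qt × 0.000946353 → 1.41953×10⁻⁵ m³
1.326 in³ × 1.63871×10⁻⁵ → 2.17293×10⁻⁵ m³
Net: 3.389×10⁻⁴ + 1.41953×10⁻⁵ − 2.17293×10⁻⁵ = 3.31366×10⁻⁴ m³
In cm³: 3.31366×10⁻⁴ / 10⁻⁶ = 331.366 cm³

331.4 cm³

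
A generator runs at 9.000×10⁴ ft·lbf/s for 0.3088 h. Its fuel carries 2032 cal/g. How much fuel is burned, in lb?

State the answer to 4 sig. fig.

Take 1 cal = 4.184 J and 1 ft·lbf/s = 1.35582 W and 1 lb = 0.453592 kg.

35.18 lb

9.000×10⁴ ft·lbf/s → 122024 W
0.3088 h → 1111.68 s
E = P × t = 122024 × 1111.68 = 1.35652×10⁸ J
2032 cal/g → 8.50189×10⁶ J/kg
m = E / e_s = 1.35652×10⁸ / 8.50189×10⁶ = 15.9555 kg
In lb: 15.9555 / 0.453592 = 35.1759 lb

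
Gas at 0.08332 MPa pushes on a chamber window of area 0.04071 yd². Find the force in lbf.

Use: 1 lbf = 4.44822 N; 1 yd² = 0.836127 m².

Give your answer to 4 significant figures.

637.6 lbf

0.08332 MPa × 1000000 = 83320 Pa
0.04071 yd² × 0.836127 = 0.0340387 m²
F = P × A = 83320 Pa × 0.0340387 m² = 2836.1 N
2836.1 N ÷ (4.44822 N/lbf) = 637.581 lbf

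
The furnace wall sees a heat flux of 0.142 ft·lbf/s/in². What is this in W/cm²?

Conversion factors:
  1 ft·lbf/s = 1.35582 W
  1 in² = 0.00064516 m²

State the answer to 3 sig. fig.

0.0298 W/cm²

0.142 ft·lbf/s/in² × 1.35582 W/ft·lbf/s ÷ 0.00064516 m²/in² = 298.417 W/m²
298.417 W/m² × 0.0001 m²/cm² = 0.0298417 W/cm²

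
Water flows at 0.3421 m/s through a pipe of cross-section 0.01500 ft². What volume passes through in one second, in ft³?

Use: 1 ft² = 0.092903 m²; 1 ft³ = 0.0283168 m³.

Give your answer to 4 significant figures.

0.01500 ft² × 0.092903 = 0.00139354 m²
V = v × A × t = 0.3421 m/s × 0.00139354 m² × 1 s = 4.7673×10⁻⁴ m³
4.7673×10⁻⁴ m³ ÷ (0.0283168 m³/ft³) = 0.0168356 ft³

0.01684 ft³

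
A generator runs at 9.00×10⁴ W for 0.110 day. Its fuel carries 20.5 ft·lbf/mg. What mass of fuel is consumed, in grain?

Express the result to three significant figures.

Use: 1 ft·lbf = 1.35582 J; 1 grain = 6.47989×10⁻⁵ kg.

0.110 day → 9504 s
E = P × t = 90000 × 9504 = 8.5536×10⁸ J
20.5 ft·lbf/mg → 2.77943×10⁷ J/kg
m = E / e_s = 8.5536×10⁸ / 2.77943×10⁷ = 30.7747 kg
In grain: 30.7747 / 6.47989×10⁻⁵ = 474926 grain

4.75×10⁵ grain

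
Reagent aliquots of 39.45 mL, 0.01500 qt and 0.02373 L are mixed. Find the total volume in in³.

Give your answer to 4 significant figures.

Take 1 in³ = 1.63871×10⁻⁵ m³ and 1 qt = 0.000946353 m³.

4.722 in³

39.45 mL × 10⁻⁶ = 3.945×10⁻⁵ m³
0.01500 qt × 0.000946353 = 1.41953×10⁻⁵ m³
0.02373 L × 0.001 = 2.373×10⁻⁵ m³
Combined: 3.945×10⁻⁵ + 1.41953×10⁻⁵ + 2.373×10⁻⁵ = 7.73753×10⁻⁵ m³
In in³: 7.73753×10⁻⁵ / 1.63871×10⁻⁵ = 4.72172 in³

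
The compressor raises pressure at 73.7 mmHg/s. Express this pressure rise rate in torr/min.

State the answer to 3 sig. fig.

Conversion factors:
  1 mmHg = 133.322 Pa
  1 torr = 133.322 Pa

73.7 mmHg/s × 133.322 Pa/mmHg = 9825.83 Pa/s
9825.83 Pa/s ÷ 133.322 Pa/torr × 60 s/min = 4422 torr/min

4420 torr/min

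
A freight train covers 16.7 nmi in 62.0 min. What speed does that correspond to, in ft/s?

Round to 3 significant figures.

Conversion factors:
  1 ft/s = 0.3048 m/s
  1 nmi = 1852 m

27.3 ft/s

16.7 nmi × 1852 = 30928.4 m
62.0 min × 60 = 3720 s
v = d / t = 30928.4 m / 3720 s = 8.31409 m/s
8.31409 m/s ÷ (0.3048 m/s/ft/s) = 27.2772 ft/s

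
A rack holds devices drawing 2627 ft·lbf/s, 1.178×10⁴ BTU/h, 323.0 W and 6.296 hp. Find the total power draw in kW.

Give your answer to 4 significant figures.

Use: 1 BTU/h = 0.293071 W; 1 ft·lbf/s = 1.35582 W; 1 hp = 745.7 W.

12.03 kW

2627 ft·lbf/s × 1.35582 → 3561.74 W
1.178×10⁴ BTU/h × 0.293071 → 3452.38 W
323.0 W (already W)
6.296 hp × 745.7 → 4694.93 W
Combined: 3561.74 + 3452.38 + 323 + 4694.93 = 12032 W
In kW: 12032 / 1000 = 12.032 kW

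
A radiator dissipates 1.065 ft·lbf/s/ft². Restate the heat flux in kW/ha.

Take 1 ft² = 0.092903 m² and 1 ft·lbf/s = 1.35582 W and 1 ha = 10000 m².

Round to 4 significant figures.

155.4 kW/ha

1.065 ft·lbf/s/ft² × 1.35582 W/ft·lbf/s ÷ 0.092903 m²/ft² = 15.5425 W/m²
15.5425 W/m² ÷ 1000 W/kW × 10000 m²/ha = 155.425 kW/ha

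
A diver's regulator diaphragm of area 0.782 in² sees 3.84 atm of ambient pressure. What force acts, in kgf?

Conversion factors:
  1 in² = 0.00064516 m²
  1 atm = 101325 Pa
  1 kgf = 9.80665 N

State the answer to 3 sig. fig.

20.0 kgf

3.84 atm × 101325 → 389088 Pa
0.782 in² × 0.00064516 → 5.04515×10⁻⁴ m²
F = P × A = 389088 Pa × 5.04515×10⁻⁴ m² = 196.301 N
196.301 N ÷ (9.80665 N/kgf) = 20.0171 kgf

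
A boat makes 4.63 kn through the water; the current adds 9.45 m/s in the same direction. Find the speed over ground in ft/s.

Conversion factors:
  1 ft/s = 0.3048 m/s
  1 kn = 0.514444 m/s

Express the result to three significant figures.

4.63 kn × 0.514444 = 2.38188 m/s
9.45 m/s (already m/s)
Total: 2.38188 + 9.45 = 11.8319 m/s
In ft/s: 11.8319 / 0.3048 = 38.8186 ft/s

38.8 ft/s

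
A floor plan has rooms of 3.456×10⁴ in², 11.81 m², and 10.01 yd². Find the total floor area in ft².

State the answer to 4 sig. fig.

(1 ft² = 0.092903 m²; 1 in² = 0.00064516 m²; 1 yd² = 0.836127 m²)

457.2 ft²

3.456×10⁴ in² × 0.00064516 = 22.2967 m²
11.81 m² (already m²)
10.01 yd² × 0.836127 = 8.36963 m²
Total: 22.2967 + 11.81 + 8.36963 = 42.4763 m²
In ft²: 42.4763 / 0.092903 = 457.211 ft²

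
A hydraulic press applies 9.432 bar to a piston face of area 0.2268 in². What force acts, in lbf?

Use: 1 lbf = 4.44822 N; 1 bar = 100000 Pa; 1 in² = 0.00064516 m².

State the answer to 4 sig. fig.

9.432 bar × 100000 = 943200 Pa
0.2268 in² × 0.00064516 = 1.46322×10⁻⁴ m²
F = P × A = 943200 Pa × 1.46322×10⁻⁴ m² = 138.011 N
138.011 N ÷ (4.44822 N/lbf) = 31.0261 lbf

31.03 lbf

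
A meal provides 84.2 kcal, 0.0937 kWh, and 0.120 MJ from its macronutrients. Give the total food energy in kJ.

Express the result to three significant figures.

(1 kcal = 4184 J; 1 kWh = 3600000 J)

84.2 kcal × 4184 → 352293 J
0.0937 kWh × 3600000 → 337320 J
0.120 MJ × 1000000 → 120000 J
Combined: 352293 + 337320 + 120000 = 809613 J
In kJ: 809613 / 1000 = 809.613 kJ

810 kJ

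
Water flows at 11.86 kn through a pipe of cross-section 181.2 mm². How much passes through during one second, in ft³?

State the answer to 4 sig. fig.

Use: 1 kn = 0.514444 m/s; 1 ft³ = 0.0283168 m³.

11.86 kn × 0.514444 = 6.10131 m/s
181.2 mm² × 10⁻⁶ = 1.812×10⁻⁴ m²
V = v × A × t = 6.10131 m/s × 1.812×10⁻⁴ m² × 1 s = 0.00110556 m³
0.00110556 m³ ÷ (0.0283168 m³/ft³) = 0.0390425 ft³

0.03904 ft³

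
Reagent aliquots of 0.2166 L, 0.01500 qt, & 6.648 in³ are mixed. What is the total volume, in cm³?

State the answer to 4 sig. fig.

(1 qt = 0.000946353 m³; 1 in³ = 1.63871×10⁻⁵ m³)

339.7 cm³

0.2166 L × 0.001 → 2.166×10⁻⁴ m³
0.01500 qt × 0.000946353 → 1.41953×10⁻⁵ m³
6.648 in³ × 1.63871×10⁻⁵ → 1.08941×10⁻⁴ m³
Total: 2.166×10⁻⁴ + 1.41953×10⁻⁵ + 1.08941×10⁻⁴ = 3.39736×10⁻⁴ m³
In cm³: 3.39736×10⁻⁴ / 10⁻⁶ = 339.736 cm³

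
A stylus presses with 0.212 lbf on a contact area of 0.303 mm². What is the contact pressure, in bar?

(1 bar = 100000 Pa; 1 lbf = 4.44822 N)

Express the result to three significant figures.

31.1 bar

0.212 lbf × 4.44822 → 0.943023 N
0.303 mm² × 10⁻⁶ → 3.03×10⁻⁷ m²
P = F / A = 0.943023 N / 3.03×10⁻⁷ m² = 3.11229×10⁶ Pa
3.11229×10⁶ Pa ÷ (100000 Pa/bar) = 31.1229 bar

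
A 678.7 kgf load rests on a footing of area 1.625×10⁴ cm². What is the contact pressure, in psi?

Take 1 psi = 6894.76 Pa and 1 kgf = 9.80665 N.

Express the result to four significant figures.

678.7 kgf × 9.80665 → 6655.77 N
1.625×10⁴ cm² × 0.0001 → 1.625 m²
P = F / A = 6655.77 N / 1.625 m² = 4095.86 Pa
4095.86 Pa ÷ (6894.76 Pa/psi) = 0.594054 psi

0.5941 psi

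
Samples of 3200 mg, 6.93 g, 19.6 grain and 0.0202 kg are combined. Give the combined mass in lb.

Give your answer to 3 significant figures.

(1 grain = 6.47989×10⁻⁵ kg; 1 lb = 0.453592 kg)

3200 mg × 10⁻⁶ = 0.0032 kg
6.93 g × 0.001 = 0.00693 kg
19.6 grain × 6.47989×10⁻⁵ = 0.00127006 kg
0.0202 kg (already kg)
Total: 0.0032 + 0.00693 + 0.00127006 + 0.0202 = 0.0316001 kg
In lb: 0.0316001 / 0.453592 = 0.0696664 lb

0.0697 lb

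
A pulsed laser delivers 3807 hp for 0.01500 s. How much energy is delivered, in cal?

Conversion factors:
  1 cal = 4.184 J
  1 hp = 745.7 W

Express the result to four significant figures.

1.018×10⁴ cal

3807 hp × 745.7 → 2.83888×10⁶ W
E = P × t = 2.83888×10⁶ W × 0.015 s = 42583.2 J
42583.2 J ÷ (4.184 J/cal) = 10177.6 cal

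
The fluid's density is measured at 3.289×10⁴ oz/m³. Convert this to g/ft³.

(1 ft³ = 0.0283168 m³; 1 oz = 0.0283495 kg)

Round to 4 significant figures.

3.289×10⁴ oz/m³ × 0.0283495 kg/oz = 932.415 kg/m³
932.415 kg/m³ ÷ 0.001 kg/g × 0.0283168 m³/ft³ = 26403 g/ft³

2.640×10⁴ g/ft³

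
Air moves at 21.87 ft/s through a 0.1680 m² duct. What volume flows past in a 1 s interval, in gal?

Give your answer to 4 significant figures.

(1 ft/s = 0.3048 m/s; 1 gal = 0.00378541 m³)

295.8 gal

21.87 ft/s × 0.3048 → 6.66598 m/s
V = v × A × t = 6.66598 m/s × 0.168 m² × 1 s = 1.11988 m³
1.11988 m³ ÷ (0.00378541 m³/gal) = 295.841 gal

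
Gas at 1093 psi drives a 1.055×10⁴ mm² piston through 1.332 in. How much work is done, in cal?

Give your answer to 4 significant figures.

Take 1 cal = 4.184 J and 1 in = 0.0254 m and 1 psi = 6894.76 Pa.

1093 psi → 7.53597×10⁶ Pa
1.055×10⁴ mm² → 0.01055 m²
F = P × A = 7.53597×10⁶ × 0.01055 = 79504.5 N
1.332 in → 0.0338328 m
W = F × d = 79504.5 × 0.0338328 = 2689.86 J
In cal: 2689.86 / 4.184 = 642.892 cal

642.9 cal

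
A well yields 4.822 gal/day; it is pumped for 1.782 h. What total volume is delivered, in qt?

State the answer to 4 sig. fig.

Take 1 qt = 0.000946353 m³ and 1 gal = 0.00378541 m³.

1.432 qt

4.822 gal/day → 2.11264×10⁻⁷ m³/s
1.782 h → 6415.2 s
V = Q × t = 2.11264×10⁻⁷ × 6415.2 = 0.0013553 m³
In qt: 0.0013553 / 0.000946353 = 1.43213 qt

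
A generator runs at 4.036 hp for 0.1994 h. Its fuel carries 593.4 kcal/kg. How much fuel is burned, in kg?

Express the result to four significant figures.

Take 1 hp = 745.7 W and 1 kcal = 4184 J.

4.036 hp → 3009.65 W
0.1994 h → 717.84 s
E = P × t = 3009.65 × 717.84 = 2.16045×10⁶ J
593.4 kcal/kg → 2.48279×10⁶ J/kg
m = E / e_s = 2.16045×10⁶ / 2.48279×10⁶ = 0.87017 kg

0.8702 kg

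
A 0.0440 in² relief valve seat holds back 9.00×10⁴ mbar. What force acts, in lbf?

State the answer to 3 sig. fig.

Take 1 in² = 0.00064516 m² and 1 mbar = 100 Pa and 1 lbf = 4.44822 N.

9.00×10⁴ mbar × 100 = 9×10⁶ Pa
0.0440 in² × 0.00064516 = 2.8387×10⁻⁵ m²
F = P × A = 9×10⁶ Pa × 2.8387×10⁻⁵ m² = 255.483 N
255.483 N ÷ (4.44822 N/lbf) = 57.4349 lbf

57.4 lbf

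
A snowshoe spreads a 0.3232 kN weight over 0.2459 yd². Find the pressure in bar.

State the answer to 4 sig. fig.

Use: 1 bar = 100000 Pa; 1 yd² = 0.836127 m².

0.01572 bar

0.3232 kN × 1000 = 323.2 N
0.2459 yd² × 0.836127 = 0.205604 m²
P = F / A = 323.2 N / 0.205604 m² = 1571.95 Pa
1571.95 Pa ÷ (100000 Pa/bar) = 0.0157195 bar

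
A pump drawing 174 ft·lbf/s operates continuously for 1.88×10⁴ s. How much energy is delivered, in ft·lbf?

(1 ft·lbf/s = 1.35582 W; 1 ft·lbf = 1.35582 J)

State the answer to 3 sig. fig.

174 ft·lbf/s × 1.35582 = 235.913 W
E = P × t = 235.913 W × 18800 s = 4.43516×10⁶ J
4.43516×10⁶ J ÷ (1.35582 J/ft·lbf) = 3.2712×10⁶ ft·lbf

3.27×10⁶ ft·lbf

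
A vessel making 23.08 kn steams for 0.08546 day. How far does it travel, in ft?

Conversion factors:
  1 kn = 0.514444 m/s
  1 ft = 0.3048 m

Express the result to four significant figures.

2.876×10⁵ ft

23.08 kn × 0.514444 = 11.8734 m/s
0.08546 day × 86400 = 7383.74 s
d = v × t = 11.8734 m/s × 7383.74 s = 87670.1 m
87670.1 m ÷ (0.3048 m/ft) = 287632 ft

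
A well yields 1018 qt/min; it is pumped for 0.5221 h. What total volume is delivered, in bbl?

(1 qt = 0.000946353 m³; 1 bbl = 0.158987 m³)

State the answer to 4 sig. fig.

189.8 bbl

1018 qt/min → 0.0160565 m³/s
0.5221 h → 1879.56 s
V = Q × t = 0.0160565 × 1879.56 = 30.1792 m³
In bbl: 30.1792 / 0.158987 = 189.822 bbl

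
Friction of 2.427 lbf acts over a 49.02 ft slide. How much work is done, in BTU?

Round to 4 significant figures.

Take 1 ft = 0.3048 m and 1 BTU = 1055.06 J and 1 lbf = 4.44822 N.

0.1529 BTU

2.427 lbf × 4.44822 = 10.7958 N
49.02 ft × 0.3048 = 14.9413 m
W = F × d = 10.7958 N × 14.9413 m = 161.303 J
161.303 J ÷ (1055.06 J/BTU) = 0.152885 BTU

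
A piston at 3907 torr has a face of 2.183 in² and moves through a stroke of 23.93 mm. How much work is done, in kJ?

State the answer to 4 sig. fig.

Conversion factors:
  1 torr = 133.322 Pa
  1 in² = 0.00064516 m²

0.01756 kJ

3907 torr → 520889 Pa
2.183 in² → 0.00140838 m²
F = P × A = 520889 × 0.00140838 = 733.61 N
23.93 mm → 0.02393 m
W = F × d = 733.61 × 0.02393 = 17.5553 J
In kJ: 17.5553 / 1000 = 0.0175553 kJ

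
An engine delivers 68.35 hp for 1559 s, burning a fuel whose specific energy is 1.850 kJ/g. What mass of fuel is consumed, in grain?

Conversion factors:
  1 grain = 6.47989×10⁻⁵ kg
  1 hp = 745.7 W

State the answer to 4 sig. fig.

6.628×10⁵ grain

68.35 hp → 50968.6 W
E = P × t = 50968.6 × 1559 = 7.946×10⁷ J
1.850 kJ/g → 1.85×10⁶ J/kg
m = E / e_s = 7.946×10⁷ / 1.85×10⁶ = 42.9514 kg
In grain: 42.9514 / 6.47989×10⁻⁵ = 662841 grain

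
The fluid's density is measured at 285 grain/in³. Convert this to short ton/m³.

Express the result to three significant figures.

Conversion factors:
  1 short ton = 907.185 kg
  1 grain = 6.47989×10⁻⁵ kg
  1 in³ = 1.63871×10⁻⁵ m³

285 grain/in³ × 6.47989×10⁻⁵ kg/grain ÷ 1.63871×10⁻⁵ m³/in³ = 1126.96 kg/m³
1126.96 kg/m³ ÷ 907.185 kg/short ton = 1.24226 short ton/m³

1.24 short ton/m³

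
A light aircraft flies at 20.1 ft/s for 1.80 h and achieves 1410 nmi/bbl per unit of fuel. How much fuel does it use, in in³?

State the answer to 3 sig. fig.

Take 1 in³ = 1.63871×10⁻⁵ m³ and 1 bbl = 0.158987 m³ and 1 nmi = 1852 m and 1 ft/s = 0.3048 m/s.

20.1 ft/s → 6.12648 m/s
1.80 h → 6480 s
d = v × t = 6.12648 × 6480 = 39699.6 m
1410 nmi/bbl → 1.64247×10⁷ m/m³
V = d / (distance per unit fuel) = 39699.6 / 1.64247×10⁷ = 0.00241707 m³
In in³: 0.00241707 / 1.63871×10⁻⁵ = 147.498 in³

147 in³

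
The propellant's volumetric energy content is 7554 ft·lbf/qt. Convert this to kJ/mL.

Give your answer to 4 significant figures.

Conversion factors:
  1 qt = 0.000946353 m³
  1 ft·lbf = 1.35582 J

0.01082 kJ/mL

7554 ft·lbf/qt × 1.35582 J/ft·lbf ÷ 0.000946353 m³/qt = 1.08225×10⁷ J/m³
1.08225×10⁷ J/m³ ÷ 1000 J/kJ × 10⁻⁶ m³/mL = 0.0108225 kJ/mL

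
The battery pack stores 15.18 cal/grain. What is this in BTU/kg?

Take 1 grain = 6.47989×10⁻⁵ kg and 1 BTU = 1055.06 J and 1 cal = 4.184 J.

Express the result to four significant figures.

929.0 BTU/kg

15.18 cal/grain × 4.184 J/cal ÷ 6.47989×10⁻⁵ kg/grain = 980157 J/kg
980157 J/kg ÷ 1055.06 J/BTU = 929.006 BTU/kg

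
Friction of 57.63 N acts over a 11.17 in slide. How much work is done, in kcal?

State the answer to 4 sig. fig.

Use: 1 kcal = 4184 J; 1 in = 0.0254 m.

11.17 in × 0.0254 = 0.283718 m
W = F × d = 57.63 N × 0.283718 m = 16.3507 J
16.3507 J ÷ (4184 J/kcal) = 0.00390791 kcal

0.003908 kcal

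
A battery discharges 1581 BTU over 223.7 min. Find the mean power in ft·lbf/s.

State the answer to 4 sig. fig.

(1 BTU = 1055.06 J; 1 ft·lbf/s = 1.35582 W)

1581 BTU × 1055.06 = 1.66805×10⁶ J
223.7 min × 60 = 13422 s
P = E / t = 1.66805×10⁶ J / 13422 s = 124.277 W
124.277 W ÷ (1.35582 W/ft·lbf/s) = 91.6619 ft·lbf/s

91.66 ft·lbf/s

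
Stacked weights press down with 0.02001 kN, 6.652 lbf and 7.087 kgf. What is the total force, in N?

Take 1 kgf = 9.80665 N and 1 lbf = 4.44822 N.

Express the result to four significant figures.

119.1 N

0.02001 kN × 1000 = 20.01 N
6.652 lbf × 4.44822 = 29.5896 N
7.087 kgf × 9.80665 = 69.4997 N
Combined: 20.01 + 29.5896 + 69.4997 = 119.099 N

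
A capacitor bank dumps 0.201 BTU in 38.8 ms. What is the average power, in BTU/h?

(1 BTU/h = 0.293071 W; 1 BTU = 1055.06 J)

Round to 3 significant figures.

1.86×10⁴ BTU/h

0.201 BTU × 1055.06 = 212.067 J
38.8 ms × 0.001 = 0.0388 s
P = E / t = 212.067 J / 0.0388 s = 5465.64 W
5465.64 W ÷ (0.293071 W/BTU/h) = 18649.5 BTU/h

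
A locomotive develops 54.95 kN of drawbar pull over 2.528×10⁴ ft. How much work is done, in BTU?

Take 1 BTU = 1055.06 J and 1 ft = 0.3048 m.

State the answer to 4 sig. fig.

54.95 kN × 1000 = 54950 N
2.528×10⁴ ft × 0.3048 = 7705.34 m
W = F × d = 54950 N × 7705.34 m = 4.23408×10⁸ J
4.23408×10⁸ J ÷ (1055.06 J/BTU) = 401312 BTU

4.013×10⁵ BTU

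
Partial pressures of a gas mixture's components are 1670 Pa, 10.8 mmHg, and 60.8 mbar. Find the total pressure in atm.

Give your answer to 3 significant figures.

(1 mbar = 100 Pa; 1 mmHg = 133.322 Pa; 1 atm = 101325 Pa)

0.0907 atm

1670 Pa (already Pa)
10.8 mmHg × 133.322 = 1439.88 Pa
60.8 mbar × 100 = 6080 Pa
Total: 1670 + 1439.88 + 6080 = 9189.88 Pa
In atm: 9189.88 / 101325 = 0.0906971 atm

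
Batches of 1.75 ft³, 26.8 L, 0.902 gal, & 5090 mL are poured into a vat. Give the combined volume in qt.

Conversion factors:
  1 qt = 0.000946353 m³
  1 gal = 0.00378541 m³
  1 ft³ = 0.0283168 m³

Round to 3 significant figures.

89.7 qt

1.75 ft³ × 0.0283168 = 0.0495544 m³
26.8 L × 0.001 = 0.0268 m³
0.902 gal × 0.00378541 = 0.00341444 m³
5090 mL × 10⁻⁶ = 0.00509 m³
Combined: 0.0495544 + 0.0268 + 0.00341444 + 0.00509 = 0.0848588 m³
In qt: 0.0848588 / 0.000946353 = 89.6693 qt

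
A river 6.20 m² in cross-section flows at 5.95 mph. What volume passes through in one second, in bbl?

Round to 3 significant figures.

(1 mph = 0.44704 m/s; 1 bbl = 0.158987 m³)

104 bbl

5.95 mph × 0.44704 → 2.65989 m/s
V = v × A × t = 2.65989 m/s × 6.2 m² × 1 s = 16.4913 m³
16.4913 m³ ÷ (0.158987 m³/bbl) = 103.727 bbl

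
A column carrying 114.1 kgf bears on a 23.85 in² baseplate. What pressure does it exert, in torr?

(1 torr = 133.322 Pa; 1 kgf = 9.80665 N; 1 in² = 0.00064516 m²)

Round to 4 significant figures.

545.4 torr

114.1 kgf × 9.80665 = 1118.94 N
23.85 in² × 0.00064516 = 0.0153871 m²
P = F / A = 1118.94 N / 0.0153871 m² = 72719.4 Pa
72719.4 Pa ÷ (133.322 Pa/torr) = 545.442 torr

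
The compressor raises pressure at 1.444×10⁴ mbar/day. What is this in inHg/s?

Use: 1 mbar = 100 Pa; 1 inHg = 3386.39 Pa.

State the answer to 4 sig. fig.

0.004935 inHg/s

1.444×10⁴ mbar/day × 100 Pa/mbar ÷ 86400 s/day = 16.713 Pa/s
16.713 Pa/s ÷ 3386.39 Pa/inHg = 0.00493534 inHg/s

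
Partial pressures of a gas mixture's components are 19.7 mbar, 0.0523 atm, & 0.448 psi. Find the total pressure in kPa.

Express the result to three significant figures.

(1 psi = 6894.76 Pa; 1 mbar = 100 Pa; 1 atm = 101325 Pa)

19.7 mbar × 100 = 1970 Pa
0.0523 atm × 101325 = 5299.3 Pa
0.448 psi × 6894.76 = 3088.85 Pa
Sum: 1970 + 5299.3 + 3088.85 = 10358.2 Pa
In kPa: 10358.2 / 1000 = 10.3582 kPa

10.4 kPa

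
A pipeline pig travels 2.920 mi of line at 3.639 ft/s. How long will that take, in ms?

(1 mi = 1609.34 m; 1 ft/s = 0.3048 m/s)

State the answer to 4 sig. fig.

4.237×10⁶ ms

2.920 mi × 1609.34 → 4699.27 m
3.639 ft/s × 0.3048 → 1.10917 m/s
t = d / v = 4699.27 m / 1.10917 m/s = 4236.74 s
4236.74 s ÷ (0.001 s/ms) = 4.23674×10⁶ ms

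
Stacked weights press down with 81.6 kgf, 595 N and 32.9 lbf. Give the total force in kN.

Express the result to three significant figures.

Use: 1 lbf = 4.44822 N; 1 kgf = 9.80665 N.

81.6 kgf × 9.80665 = 800.223 N
595 N (already N)
32.9 lbf × 4.44822 = 146.346 N
Combined: 800.223 + 595 + 146.346 = 1541.57 N
In kN: 1541.57 / 1000 = 1.54157 kN

1.54 kN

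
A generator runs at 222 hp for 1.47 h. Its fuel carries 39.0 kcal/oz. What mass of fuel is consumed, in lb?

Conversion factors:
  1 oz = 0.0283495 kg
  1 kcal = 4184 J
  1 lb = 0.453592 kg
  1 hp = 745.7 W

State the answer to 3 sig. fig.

336 lb

222 hp → 165545 W
1.47 h → 5292 s
E = P × t = 165545 × 5292 = 8.76064×10⁸ J
39.0 kcal/oz → 5.75587×10⁶ J/kg
m = E / e_s = 8.76064×10⁸ / 5.75587×10⁶ = 152.204 kg
In lb: 152.204 / 0.453592 = 335.553 lb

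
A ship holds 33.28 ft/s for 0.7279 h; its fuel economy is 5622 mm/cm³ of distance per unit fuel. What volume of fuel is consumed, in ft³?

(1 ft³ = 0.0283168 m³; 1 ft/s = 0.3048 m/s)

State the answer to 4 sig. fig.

0.1670 ft³

33.28 ft/s → 10.1437 m/s
0.7279 h → 2620.44 s
d = v × t = 10.1437 × 2620.44 = 26581 m
5622 mm/cm³ → 5.622×10⁶ m/m³
V = d / (distance per unit fuel) = 26581 / 5.622×10⁶ = 0.00472803 m³
In ft³: 0.00472803 / 0.0283168 = 0.166969 ft³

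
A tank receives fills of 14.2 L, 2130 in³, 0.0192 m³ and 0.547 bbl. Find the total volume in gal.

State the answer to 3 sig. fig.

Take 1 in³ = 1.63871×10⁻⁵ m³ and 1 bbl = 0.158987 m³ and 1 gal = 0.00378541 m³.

14.2 L × 0.001 → 0.0142 m³
2130 in³ × 1.63871×10⁻⁵ → 0.0349045 m³
0.0192 m³ (already m³)
0.547 bbl × 0.158987 → 0.0869659 m³
Total: 0.0142 + 0.0349045 + 0.0192 + 0.0869659 = 0.15527 m³
In gal: 0.15527 / 0.00378541 = 41.018 gal

41.0 gal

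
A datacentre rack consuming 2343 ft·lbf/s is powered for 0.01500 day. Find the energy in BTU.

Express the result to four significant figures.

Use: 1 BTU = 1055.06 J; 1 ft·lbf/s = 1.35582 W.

2343 ft·lbf/s × 1.35582 = 3176.69 W
0.01500 day × 86400 = 1296 s
E = P × t = 3176.69 W × 1296 s = 4.11699×10⁶ J
4.11699×10⁶ J ÷ (1055.06 J/BTU) = 3902.14 BTU

3902 BTU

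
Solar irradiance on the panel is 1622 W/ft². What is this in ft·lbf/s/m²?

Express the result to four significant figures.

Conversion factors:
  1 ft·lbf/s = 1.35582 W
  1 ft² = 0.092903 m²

1.288×10⁴ ft·lbf/s/m²

1622 W/ft² ÷ 0.092903 m²/ft² = 17459.1 W/m²
17459.1 W/m² ÷ 1.35582 W/ft·lbf/s = 12877.2 ft·lbf/s/m²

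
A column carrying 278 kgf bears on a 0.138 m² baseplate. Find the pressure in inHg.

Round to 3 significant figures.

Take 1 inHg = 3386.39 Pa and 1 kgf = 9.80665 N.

5.83 inHg

278 kgf × 9.80665 = 2726.25 N
P = F / A = 2726.25 N / 0.138 m² = 19755.4 Pa
19755.4 Pa ÷ (3386.39 Pa/inHg) = 5.83376 inHg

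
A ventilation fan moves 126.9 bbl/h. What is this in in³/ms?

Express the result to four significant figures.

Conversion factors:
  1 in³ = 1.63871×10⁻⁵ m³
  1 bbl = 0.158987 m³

0.3420 in³/ms

126.9 bbl/h × 0.158987 m³/bbl ÷ 3600 s/h = 0.00560429 m³/s
0.00560429 m³/s ÷ 1.63871×10⁻⁵ m³/in³ × 0.001 s/ms = 0.341994 in³/ms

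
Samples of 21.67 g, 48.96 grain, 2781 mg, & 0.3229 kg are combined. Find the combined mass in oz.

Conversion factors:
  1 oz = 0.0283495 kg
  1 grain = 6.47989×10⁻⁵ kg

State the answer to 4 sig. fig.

21.67 g × 0.001 = 0.02167 kg
48.96 grain × 6.47989×10⁻⁵ = 0.00317255 kg
2781 mg × 10⁻⁶ = 0.002781 kg
0.3229 kg (already kg)
Combined: 0.02167 + 0.00317255 + 0.002781 + 0.3229 = 0.350524 kg
In oz: 0.350524 / 0.0283495 = 12.3644 oz

12.36 oz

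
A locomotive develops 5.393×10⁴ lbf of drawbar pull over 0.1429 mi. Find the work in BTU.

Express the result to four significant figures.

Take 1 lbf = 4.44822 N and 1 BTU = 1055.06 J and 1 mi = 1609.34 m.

5.229×10⁴ BTU

5.393×10⁴ lbf × 4.44822 → 239893 N
0.1429 mi × 1609.34 → 229.975 m
W = F × d = 239893 N × 229.975 m = 5.51694×10⁷ J
5.51694×10⁷ J ÷ (1055.06 J/BTU) = 52290.3 BTU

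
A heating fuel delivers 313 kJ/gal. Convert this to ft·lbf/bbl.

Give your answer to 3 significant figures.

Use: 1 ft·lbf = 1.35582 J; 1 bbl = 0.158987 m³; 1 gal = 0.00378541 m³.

9.70×10⁶ ft·lbf/bbl

313 kJ/gal × 1000 J/kJ ÷ 0.00378541 m³/gal = 8.26859×10⁷ J/m³
8.26859×10⁷ J/m³ ÷ 1.35582 J/ft·lbf × 0.158987 m³/bbl = 9.69596×10⁶ ft·lbf/bbl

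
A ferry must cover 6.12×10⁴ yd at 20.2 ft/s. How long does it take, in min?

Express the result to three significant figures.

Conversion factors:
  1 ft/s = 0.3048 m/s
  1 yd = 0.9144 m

6.12×10⁴ yd × 0.9144 → 55961.3 m
20.2 ft/s × 0.3048 → 6.15696 m/s
t = d / v = 55961.3 m / 6.15696 m/s = 9089.11 s
9089.11 s ÷ (60 s/min) = 151.485 min

151 min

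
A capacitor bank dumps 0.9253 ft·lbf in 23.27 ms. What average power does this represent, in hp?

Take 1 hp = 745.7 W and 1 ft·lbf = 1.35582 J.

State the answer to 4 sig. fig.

0.07230 hp

0.9253 ft·lbf × 1.35582 → 1.25454 J
23.27 ms × 0.001 → 0.02327 s
P = E / t = 1.25454 J / 0.02327 s = 53.9123 W
53.9123 W ÷ (745.7 W/hp) = 0.0722976 hp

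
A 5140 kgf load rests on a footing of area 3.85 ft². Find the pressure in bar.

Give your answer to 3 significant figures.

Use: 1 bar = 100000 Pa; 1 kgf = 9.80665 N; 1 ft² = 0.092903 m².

5140 kgf × 9.80665 → 50406.2 N
3.85 ft² × 0.092903 → 0.357677 m²
P = F / A = 50406.2 N / 0.357677 m² = 140927 Pa
140927 Pa ÷ (100000 Pa/bar) = 1.40927 bar

1.41 bar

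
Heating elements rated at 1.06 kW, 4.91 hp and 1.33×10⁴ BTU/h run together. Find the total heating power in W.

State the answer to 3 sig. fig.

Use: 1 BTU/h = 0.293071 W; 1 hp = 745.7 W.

8620 W

1.06 kW × 1000 → 1060 W
4.91 hp × 745.7 → 3661.39 W
1.33×10⁴ BTU/h × 0.293071 → 3897.84 W
Total: 1060 + 3661.39 + 3897.84 = 8619.23 W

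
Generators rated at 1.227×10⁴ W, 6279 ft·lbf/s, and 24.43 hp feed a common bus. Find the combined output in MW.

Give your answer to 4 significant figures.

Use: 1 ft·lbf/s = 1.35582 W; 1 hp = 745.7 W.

0.03900 MW

1.227×10⁴ W (already W)
6279 ft·lbf/s × 1.35582 = 8513.19 W
24.43 hp × 745.7 = 18217.5 W
Sum: 12270 + 8513.19 + 18217.5 = 39000.7 W
In MW: 39000.7 / 1000000 = 0.0390007 MW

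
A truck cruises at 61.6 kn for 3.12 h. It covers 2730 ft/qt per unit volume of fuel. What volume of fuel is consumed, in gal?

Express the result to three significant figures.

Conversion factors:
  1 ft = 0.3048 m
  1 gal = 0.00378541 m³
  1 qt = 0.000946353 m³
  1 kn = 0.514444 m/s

107 gal

61.6 kn → 31.6898 m/s
3.12 h → 11232 s
d = v × t = 31.6898 × 11232 = 355940 m
2730 ft/qt → 879274 m/m³
V = d / (distance per unit fuel) = 355940 / 879274 = 0.404811 m³
In gal: 0.404811 / 0.00378541 = 106.94 gal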